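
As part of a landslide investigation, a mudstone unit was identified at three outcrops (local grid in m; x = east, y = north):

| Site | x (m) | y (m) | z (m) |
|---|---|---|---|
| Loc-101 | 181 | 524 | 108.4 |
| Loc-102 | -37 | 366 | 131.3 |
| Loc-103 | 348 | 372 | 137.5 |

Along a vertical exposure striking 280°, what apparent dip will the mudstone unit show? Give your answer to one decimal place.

Let the plane be z = a·x + b·y + c.
Loc-102−Loc-101: −218a − 158b = 22.9;  Loc-103−Loc-101: 167a − 152b = 29.1.
Solving gives a = 0.01877, b = −0.17083.
Unit vector along 280° is (sin 280°, cos 280°) = (-0.9848, 0.1736).
Slope in that direction = a·(-0.9848) + b·(0.1736) = −0.04815.
Apparent dip = arctan|0.04815| = 2.8° (true dip is 9.8°, so apparent ≤ true as expected).

2.8°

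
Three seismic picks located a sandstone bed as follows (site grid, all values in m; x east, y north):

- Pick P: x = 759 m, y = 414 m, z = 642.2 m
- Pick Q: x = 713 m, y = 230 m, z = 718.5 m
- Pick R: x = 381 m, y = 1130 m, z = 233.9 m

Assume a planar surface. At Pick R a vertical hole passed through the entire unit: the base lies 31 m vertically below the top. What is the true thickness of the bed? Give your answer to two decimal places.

Two edge vectors: Pick P→Pick Q = (-46, -184, 76.3), Pick P→Pick R = (-378, 716, -408.3).
Normal n = (Pick P→Pick Q) × (Pick P→Pick R) = (20496.4, -47623.2, -102488).
So ∂z/∂x = −n_x/n_z = 0.19999 and ∂z/∂y = −n_y/n_z = −0.46467.
|∇z| = √(a²+b²) = 0.50588, so dip δ = arctan(0.50588) = 26.83°.
True thickness = vertical thickness × cos δ = 31 × cos 26.83° = 27.66 m.

27.66 m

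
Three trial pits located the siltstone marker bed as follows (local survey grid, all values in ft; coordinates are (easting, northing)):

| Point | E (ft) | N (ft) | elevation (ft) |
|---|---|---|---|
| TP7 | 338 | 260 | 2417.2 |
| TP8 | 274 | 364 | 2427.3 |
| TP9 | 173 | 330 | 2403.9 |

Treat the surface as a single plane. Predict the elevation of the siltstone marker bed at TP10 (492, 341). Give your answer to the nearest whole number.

Let the plane be z = a·E + b·N + c.
TP8−TP7: −64a + 104b = 10.1;  TP9−TP7: −165a + 70b = −13.3.
Solving gives a = 0.16484, b = 0.19856.
Then c = 2417.2 − a·338 − b·260 = 2309.86.
At (492, 341): z = 81.1 + 67.7 + 2309.86 = 2458.7 ft.

2459 ft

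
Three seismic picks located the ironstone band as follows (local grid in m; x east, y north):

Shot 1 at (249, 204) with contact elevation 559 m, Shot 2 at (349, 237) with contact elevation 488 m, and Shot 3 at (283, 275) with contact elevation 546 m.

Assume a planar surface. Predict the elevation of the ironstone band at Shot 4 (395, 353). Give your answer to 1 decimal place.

474.1 m

Let the plane be z = a·x + b·y + c.
Shot 2−Shot 1: 100a + 33b = −71;  Shot 3−Shot 1: 34a + 71b = −13.
Solving gives a = −0.77150, b = 0.18635.
Then c = 559 − a·249 − b·204 = 713.09.
At (395, 353): z = −304.7 + 65.8 + 713.09 = 474.1 m.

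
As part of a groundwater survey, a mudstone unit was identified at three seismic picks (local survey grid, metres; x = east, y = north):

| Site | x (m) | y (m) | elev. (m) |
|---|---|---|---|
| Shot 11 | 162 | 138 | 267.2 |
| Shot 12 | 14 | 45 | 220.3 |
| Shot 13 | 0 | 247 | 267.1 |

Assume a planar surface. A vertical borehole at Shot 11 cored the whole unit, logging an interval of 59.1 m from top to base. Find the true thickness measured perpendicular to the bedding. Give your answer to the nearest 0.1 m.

56.7 m

Let the plane be z = a·x + b·y + c.
Shot 12−Shot 11: −148a − 93b = −46.9;  Shot 13−Shot 11: −162a + 109b = −0.1.
Solving gives a = 0.16416, b = 0.24306.
|∇z| = √(a²+b²) = 0.29330, so dip δ = arctan(0.29330) = 16.35°.
True thickness = vertical thickness × cos δ = 59.1 × cos 16.35° = 56.7 m.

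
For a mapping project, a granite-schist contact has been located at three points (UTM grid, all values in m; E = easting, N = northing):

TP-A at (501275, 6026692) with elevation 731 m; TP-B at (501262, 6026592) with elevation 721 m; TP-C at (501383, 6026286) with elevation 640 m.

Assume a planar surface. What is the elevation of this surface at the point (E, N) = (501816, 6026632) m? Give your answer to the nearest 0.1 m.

Let the plane be z = a·E + b·N + c.
TP-B−TP-A: −13a − 100b = −10;  TP-C−TP-A: 108a − 406b = −91.
Solving gives a = −0.313471825, b = 0.140751337.
Then c = 731 − a·501275 − b·6026692 = −690398.37.
At (501816, 6026632): z = −157305.2 + 848256.5 − 690398.37 = 553.0 m.

553.0 m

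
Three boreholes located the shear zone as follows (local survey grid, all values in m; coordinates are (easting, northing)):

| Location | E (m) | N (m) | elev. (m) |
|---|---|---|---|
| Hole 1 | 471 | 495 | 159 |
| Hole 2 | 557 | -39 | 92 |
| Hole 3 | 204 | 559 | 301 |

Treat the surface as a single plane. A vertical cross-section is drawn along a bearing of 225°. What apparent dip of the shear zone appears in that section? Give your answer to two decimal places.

Two edge vectors: Hole 1→Hole 2 = (86, -534, -67), Hole 1→Hole 3 = (-267, 64, 142).
Normal n = (Hole 1→Hole 2) × (Hole 1→Hole 3) = (-71540, 5677, -137074).
So ∂z/∂E = −n_x/n_z = −0.52191 and ∂z/∂N = −n_y/n_z = 0.04142.
Unit vector along 225° is (sin 225°, cos 225°) = (-0.7071, -0.7071).
Slope in that direction = a·(-0.7071) + b·(-0.7071) = 0.33976.
Apparent dip = arctan|0.33976| = 18.77° (true dip is 27.6°, so apparent ≤ true as expected).

18.77°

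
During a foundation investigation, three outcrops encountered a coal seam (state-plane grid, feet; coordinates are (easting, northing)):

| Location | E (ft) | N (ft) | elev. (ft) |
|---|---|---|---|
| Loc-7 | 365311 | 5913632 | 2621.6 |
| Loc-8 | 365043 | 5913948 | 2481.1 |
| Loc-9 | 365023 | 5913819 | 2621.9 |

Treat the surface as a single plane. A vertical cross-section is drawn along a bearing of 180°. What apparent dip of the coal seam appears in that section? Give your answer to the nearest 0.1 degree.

Two edge vectors: Loc-7→Loc-8 = (-268, 316, -140.5), Loc-7→Loc-9 = (-288, 187, 0.3).
Normal n = (Loc-7→Loc-8) × (Loc-7→Loc-9) = (26368.3, 40544.4, 40892).
So ∂z/∂E = −n_x/n_z = −0.64483 and ∂z/∂N = −n_y/n_z = −0.99150.
Unit vector along 180° is (sin 180°, cos 180°) = (0.0000, -1.0000).
Slope in that direction = a·(0.0000) + b·(-1.0000) = 0.99150.
Apparent dip = arctan|0.99150| = 44.8° (true dip is 49.8°, so apparent ≤ true as expected).

44.8°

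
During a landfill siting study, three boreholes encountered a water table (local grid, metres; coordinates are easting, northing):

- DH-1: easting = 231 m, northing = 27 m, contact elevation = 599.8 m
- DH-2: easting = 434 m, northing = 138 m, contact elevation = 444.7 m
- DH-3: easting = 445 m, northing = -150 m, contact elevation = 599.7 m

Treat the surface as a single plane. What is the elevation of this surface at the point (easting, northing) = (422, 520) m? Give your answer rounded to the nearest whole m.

Two edge vectors: DH-1→DH-2 = (203, 111, -155.1), DH-1→DH-3 = (214, -177, -0.1).
Normal n = (DH-1→DH-2) × (DH-1→DH-3) = (-27463.8, -33171.1, -59685).
So ∂z/∂easting = −n_x/n_z = −0.46015 and ∂z/∂northing = −n_y/n_z = −0.55577.
Intercept c from DH-1: 599.8 + 106.29 + 15.01 = 721.10.
At (422, 520): z = −194.2 − 289.0 + 721.10 = 237.9 m.

238 m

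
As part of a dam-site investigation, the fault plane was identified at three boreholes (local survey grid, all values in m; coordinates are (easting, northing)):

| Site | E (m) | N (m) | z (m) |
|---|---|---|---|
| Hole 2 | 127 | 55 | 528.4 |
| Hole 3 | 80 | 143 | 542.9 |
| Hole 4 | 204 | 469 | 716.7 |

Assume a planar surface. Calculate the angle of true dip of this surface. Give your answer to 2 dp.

28.97°

Two edge vectors: Hole 2→Hole 3 = (-47, 88, 14.5), Hole 2→Hole 4 = (77, 414, 188.3).
Normal n = (Hole 2→Hole 3) × (Hole 2→Hole 4) = (10567.4, 9966.6, -26234).
So ∂z/∂E = −n_x/n_z = 0.40281 and ∂z/∂N = −n_y/n_z = 0.37991.
Gradient magnitude |∇z| = √(a² + b²) = √(0.16226 + 0.14433) = 0.55371.
True dip = arctan(0.55371) = 28.97°, dipping toward SW (azimuth ≈ 227°).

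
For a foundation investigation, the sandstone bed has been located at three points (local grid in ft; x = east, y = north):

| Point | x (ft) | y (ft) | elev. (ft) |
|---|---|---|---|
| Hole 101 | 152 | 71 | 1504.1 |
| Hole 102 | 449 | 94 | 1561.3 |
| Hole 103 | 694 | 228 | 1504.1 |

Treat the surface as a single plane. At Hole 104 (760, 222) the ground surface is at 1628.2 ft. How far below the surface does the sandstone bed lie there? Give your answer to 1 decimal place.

101.3 ft

Two edge vectors: Hole 101→Hole 102 = (297, 23, 57.2), Hole 101→Hole 103 = (542, 157, 0).
Normal n = (Hole 101→Hole 102) × (Hole 101→Hole 103) = (-8980.4, 31002.4, 34163).
So ∂z/∂x = −n_x/n_z = 0.26287 and ∂z/∂y = −n_y/n_z = −0.90748.
Intercept c from Hole 101: 1504.1 − 39.96 + 64.43 = 1528.58.
At (760, 222): z_contact = 199.78 − 201.46 + 1528.58 = 1526.89 ft.
Depth below ground = 1628.2 − 1526.89 = 101.3 ft.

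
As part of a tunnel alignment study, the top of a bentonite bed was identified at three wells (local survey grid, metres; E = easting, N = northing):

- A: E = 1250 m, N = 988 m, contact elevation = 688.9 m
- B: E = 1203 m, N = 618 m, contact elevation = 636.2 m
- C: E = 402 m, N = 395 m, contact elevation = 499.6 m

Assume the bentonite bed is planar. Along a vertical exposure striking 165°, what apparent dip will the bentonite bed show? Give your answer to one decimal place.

4.9°

Two edge vectors: A→B = (-47, -370, -52.7), A→C = (-848, -593, -189.3).
Normal n = (A→B) × (A→C) = (38789.9, 35792.5, -285889).
So ∂z/∂E = −n_x/n_z = 0.13568 and ∂z/∂N = −n_y/n_z = 0.12520.
Unit vector along 165° is (sin 165°, cos 165°) = (0.2588, -0.9659).
Slope in that direction = a·(0.2588) + b·(-0.9659) = −0.08581.
Apparent dip = arctan|0.08581| = 4.9° (true dip is 10.5°, so apparent ≤ true as expected).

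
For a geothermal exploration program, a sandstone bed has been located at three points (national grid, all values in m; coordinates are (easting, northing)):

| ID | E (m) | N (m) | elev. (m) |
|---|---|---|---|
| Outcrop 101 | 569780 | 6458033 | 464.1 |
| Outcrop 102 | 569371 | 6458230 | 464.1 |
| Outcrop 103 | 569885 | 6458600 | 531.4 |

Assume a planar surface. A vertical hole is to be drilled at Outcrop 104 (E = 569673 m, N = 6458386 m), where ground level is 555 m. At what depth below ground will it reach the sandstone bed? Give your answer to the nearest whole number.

58 m

Two edge vectors: Outcrop 101→Outcrop 102 = (-409, 197, 0), Outcrop 101→Outcrop 103 = (105, 567, 67.3).
Normal n = (Outcrop 101→Outcrop 102) × (Outcrop 101→Outcrop 103) = (13258.1, 27525.7, -252588).
So ∂z/∂E = −n_x/n_z = 0.05248903 and ∂z/∂N = −n_y/n_z = 0.10897469.
Intercept c from Outcrop 101: 464.1 − 29907.20 − 703762.17 = −733205.27.
At (569673, 6458386): z_contact = 29901.6 + 703800.6 − 733205.27 = 497.0 m.
Depth below ground = 555 − 497.0 = 58 m.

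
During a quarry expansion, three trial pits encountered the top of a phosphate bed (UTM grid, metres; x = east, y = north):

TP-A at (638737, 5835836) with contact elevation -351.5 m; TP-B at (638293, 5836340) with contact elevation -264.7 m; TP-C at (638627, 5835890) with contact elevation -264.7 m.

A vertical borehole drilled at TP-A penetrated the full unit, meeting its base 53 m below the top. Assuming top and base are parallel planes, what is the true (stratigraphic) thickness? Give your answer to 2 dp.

Let the plane be z = a·x + b·y + c.
TP-B−TP-A: −444a + 504b = 86.8;  TP-C−TP-A: −110a + 54b = 86.8.
Solving gives a = −1.24142, b = −0.92141.
|∇z| = √(a²+b²) = 1.54600, so dip δ = arctan(1.54600) = 57.10°.
True thickness = vertical thickness × cos δ = 53 × cos 57.10° = 28.79 m.

28.79 m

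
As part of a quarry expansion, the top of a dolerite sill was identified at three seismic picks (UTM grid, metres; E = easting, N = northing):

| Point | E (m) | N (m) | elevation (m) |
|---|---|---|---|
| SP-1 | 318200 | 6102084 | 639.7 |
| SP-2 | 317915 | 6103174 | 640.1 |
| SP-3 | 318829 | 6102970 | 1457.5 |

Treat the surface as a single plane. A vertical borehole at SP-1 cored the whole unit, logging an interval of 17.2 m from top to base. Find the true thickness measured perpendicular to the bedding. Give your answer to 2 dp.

12.27 m

Two edge vectors: SP-1→SP-2 = (-285, 1090, 0.4), SP-1→SP-3 = (629, 886, 817.8).
Normal n = (SP-1→SP-2) × (SP-1→SP-3) = (891047.6, 233324.6, -938120).
So ∂z/∂E = −n_x/n_z = 0.94982 and ∂z/∂N = −n_y/n_z = 0.24872.
|∇z| = √(a²+b²) = 0.98185, so dip δ = arctan(0.98185) = 44.48°.
True thickness = vertical thickness × cos δ = 17.2 × cos 44.48° = 12.27 m.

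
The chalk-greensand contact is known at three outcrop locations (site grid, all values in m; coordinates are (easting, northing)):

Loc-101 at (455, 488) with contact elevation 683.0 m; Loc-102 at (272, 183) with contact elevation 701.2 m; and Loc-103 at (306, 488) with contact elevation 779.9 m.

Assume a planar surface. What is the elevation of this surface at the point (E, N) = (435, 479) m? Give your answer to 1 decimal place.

693.0 m

Let the plane be z = a·E + b·N + c.
Loc-102−Loc-101: −183a − 305b = 18.2;  Loc-103−Loc-101: −149a + 0b = 96.9.
Solving gives a = −0.65034, b = 0.33053.
Then c = 683 − a·455 − b·488 = 817.60.
At (435, 479): z = −282.9 + 158.3 + 817.60 = 693.0 m.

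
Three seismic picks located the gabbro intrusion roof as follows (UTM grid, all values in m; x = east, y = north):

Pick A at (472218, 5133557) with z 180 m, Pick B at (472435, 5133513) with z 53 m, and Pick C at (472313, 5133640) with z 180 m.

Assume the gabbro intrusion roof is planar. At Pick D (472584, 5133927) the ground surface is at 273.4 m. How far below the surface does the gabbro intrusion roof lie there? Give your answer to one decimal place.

66.1 m

Two edge vectors: Pick A→Pick B = (217, -44, -127), Pick A→Pick C = (95, 83, 0).
Normal n = (Pick A→Pick B) × (Pick A→Pick C) = (10541, -12065, 22191).
So ∂z/∂x = −n_x/n_z = −0.475012392 and ∂z/∂y = −n_y/n_z = 0.543688883.
Intercept c from Pick A: 180 + 224309.40 − 2791057.87 = −2566568.47.
At (472584, 5133927): z_contact = −224483.26 + 2791259.04 − 2566568.47 = 207.31 m.
Depth below ground = 273.4 − 207.31 = 66.1 m.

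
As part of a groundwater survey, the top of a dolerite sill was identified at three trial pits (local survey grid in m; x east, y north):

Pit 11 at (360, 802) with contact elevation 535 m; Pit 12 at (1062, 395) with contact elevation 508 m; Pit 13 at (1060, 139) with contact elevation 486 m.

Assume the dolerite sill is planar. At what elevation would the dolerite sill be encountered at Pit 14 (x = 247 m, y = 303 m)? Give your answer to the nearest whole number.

Two edge vectors: Pit 11→Pit 12 = (702, -407, -27), Pit 11→Pit 13 = (700, -663, -49).
Normal n = (Pit 11→Pit 12) × (Pit 11→Pit 13) = (2042, 15498, -180526).
So ∂z/∂x = −n_x/n_z = 0.01131 and ∂z/∂y = −n_y/n_z = 0.08585.
Intercept c from Pit 11: 535 − 4.07 − 68.85 = 462.08.
At (247, 303): z = 2.8 + 26.0 + 462.08 = 490.9 m.

491 m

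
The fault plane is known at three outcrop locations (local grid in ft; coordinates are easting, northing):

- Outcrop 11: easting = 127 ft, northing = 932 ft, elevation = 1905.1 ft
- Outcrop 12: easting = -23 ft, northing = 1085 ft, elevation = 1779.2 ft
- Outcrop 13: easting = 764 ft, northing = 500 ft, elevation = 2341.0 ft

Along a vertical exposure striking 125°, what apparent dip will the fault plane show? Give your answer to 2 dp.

Two edge vectors: Outcrop 11→Outcrop 12 = (-150, 153, -125.9), Outcrop 11→Outcrop 13 = (637, -432, 435.9).
Normal n = (Outcrop 11→Outcrop 12) × (Outcrop 11→Outcrop 13) = (12303.9, -14813.3, -32661).
So ∂z/∂easting = −n_x/n_z = 0.37672 and ∂z/∂northing = −n_y/n_z = −0.45355.
Unit vector along 125° is (sin 125°, cos 125°) = (0.8192, -0.5736).
Slope in that direction = a·(0.8192) + b·(-0.5736) = 0.56873.
Apparent dip = arctan|0.56873| = 29.63° (true dip is 30.5°, so apparent ≤ true as expected).

29.63°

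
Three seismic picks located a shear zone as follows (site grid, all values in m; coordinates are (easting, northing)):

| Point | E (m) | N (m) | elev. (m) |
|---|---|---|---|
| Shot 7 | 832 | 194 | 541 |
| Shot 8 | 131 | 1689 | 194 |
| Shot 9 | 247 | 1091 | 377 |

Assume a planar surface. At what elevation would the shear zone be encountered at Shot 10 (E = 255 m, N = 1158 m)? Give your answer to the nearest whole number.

Let the plane be z = a·E + b·N + c.
Shot 8−Shot 7: −701a + 1495b = −347;  Shot 9−Shot 7: −585a + 897b = −164.
Solving gives a = −0.26886, b = −0.35817.
Then c = 541 − a·832 − b·194 = 834.17.
At (255, 1158): z = −68.6 − 414.8 + 834.17 = 350.9 m.

351 m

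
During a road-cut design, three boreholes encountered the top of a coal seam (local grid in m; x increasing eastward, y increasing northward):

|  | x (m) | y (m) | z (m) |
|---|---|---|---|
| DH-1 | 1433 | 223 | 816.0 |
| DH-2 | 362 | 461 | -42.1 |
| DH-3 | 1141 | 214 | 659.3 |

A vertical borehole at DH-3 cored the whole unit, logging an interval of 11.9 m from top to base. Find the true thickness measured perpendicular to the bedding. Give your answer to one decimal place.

7.7 m

Let the plane be z = a·x + b·y + c.
DH-2−DH-1: −1071a + 238b = −858.1;  DH-3−DH-1: −292a − 9b = −156.7.
Solving gives a = 0.56887, b = −1.04555.
|∇z| = √(a²+b²) = 1.19029, so dip δ = arctan(1.19029) = 49.97°.
True thickness = vertical thickness × cos δ = 11.9 × cos 49.97° = 7.7 m.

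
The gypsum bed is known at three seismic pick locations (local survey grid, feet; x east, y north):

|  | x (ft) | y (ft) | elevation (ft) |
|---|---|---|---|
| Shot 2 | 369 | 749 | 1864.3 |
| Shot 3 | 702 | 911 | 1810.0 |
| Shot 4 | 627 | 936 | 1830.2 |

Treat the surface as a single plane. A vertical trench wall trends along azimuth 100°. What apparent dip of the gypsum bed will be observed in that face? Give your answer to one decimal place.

13.8°

Let the plane be z = a·x + b·y + c.
Shot 3−Shot 2: 333a + 162b = −54.3;  Shot 4−Shot 2: 258a + 187b = −34.1.
Solving gives a = −0.22612, b = 0.12963.
Unit vector along 100° is (sin 100°, cos 100°) = (0.9848, -0.1736).
Slope in that direction = a·(0.9848) + b·(-0.1736) = −0.24520.
Apparent dip = arctan|0.24520| = 13.8° (true dip is 14.6°, so apparent ≤ true as expected).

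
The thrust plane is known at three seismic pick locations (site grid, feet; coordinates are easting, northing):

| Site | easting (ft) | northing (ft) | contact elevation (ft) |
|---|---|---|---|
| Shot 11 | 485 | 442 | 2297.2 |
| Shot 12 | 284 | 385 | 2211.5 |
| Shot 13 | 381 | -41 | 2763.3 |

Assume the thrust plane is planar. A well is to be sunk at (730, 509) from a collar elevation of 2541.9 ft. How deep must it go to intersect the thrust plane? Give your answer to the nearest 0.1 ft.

Two edge vectors: Shot 11→Shot 12 = (-201, -57, -85.7), Shot 11→Shot 13 = (-104, -483, 466.1).
Normal n = (Shot 11→Shot 12) × (Shot 11→Shot 13) = (-67960.8, 102598.9, 91155).
So ∂z/∂easting = −n_x/n_z = 0.74555 and ∂z/∂northing = −n_y/n_z = −1.12554.
Intercept c from Shot 11: 2297.2 − 361.59 + 497.49 = 2433.10.
At (730, 509): z_contact = 544.25 − 572.90 + 2433.10 = 2404.45 ft.
Depth below ground = 2541.9 − 2404.45 = 137.5 ft.

137.5 ft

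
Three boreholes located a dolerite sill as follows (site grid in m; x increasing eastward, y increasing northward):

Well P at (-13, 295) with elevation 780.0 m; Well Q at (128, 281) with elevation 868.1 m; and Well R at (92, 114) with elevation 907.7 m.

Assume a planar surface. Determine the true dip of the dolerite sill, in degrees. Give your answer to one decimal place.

Two edge vectors: Well P→Well Q = (141, -14, 88.1), Well P→Well R = (105, -181, 127.7).
Normal n = (Well P→Well Q) × (Well P→Well R) = (14158.3, -8755.2, -24051).
So ∂z/∂x = −n_x/n_z = 0.58868 and ∂z/∂y = −n_y/n_z = −0.36403.
Gradient magnitude |∇z| = √(a² + b²) = √(0.34654 + 0.13252) = 0.69214.
True dip = arctan(0.69214) = 34.7°, dipping toward WNW (azimuth ≈ 302°).

34.7°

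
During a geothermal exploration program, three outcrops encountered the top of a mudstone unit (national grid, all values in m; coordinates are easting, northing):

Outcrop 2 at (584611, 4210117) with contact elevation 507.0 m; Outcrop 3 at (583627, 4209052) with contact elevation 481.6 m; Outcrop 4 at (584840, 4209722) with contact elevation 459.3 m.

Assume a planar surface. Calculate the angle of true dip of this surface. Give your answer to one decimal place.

6.0°

Two edge vectors: Outcrop 2→Outcrop 3 = (-984, -1065, -25.4), Outcrop 2→Outcrop 4 = (229, -395, -47.7).
Normal n = (Outcrop 2→Outcrop 3) × (Outcrop 2→Outcrop 4) = (40767.5, -52753.4, 632565).
So ∂z/∂easting = −n_x/n_z = −0.06445 and ∂z/∂northing = −n_y/n_z = 0.08340.
Gradient magnitude |∇z| = √(a² + b²) = √(0.00415 + 0.00695) = 0.10540.
True dip = arctan(0.10540) = 6.0°, dipping toward SE (azimuth ≈ 142°).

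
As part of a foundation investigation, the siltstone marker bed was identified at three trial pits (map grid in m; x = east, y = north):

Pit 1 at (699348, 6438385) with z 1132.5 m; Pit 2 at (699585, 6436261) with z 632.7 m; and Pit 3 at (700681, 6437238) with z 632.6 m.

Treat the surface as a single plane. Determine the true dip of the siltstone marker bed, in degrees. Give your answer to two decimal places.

16.00°

Let the plane be z = a·x + b·y + c.
Pit 2−Pit 1: 237a − 2124b = −499.8;  Pit 3−Pit 1: 1333a − 1147b = −499.9.
Solving gives a = −0.19087, b = 0.21401.
Gradient magnitude |∇z| = √(a² + b²) = √(0.03643 + 0.04580) = 0.28676.
True dip = arctan(0.28676) = 16.00°, dipping toward SE (azimuth ≈ 138°).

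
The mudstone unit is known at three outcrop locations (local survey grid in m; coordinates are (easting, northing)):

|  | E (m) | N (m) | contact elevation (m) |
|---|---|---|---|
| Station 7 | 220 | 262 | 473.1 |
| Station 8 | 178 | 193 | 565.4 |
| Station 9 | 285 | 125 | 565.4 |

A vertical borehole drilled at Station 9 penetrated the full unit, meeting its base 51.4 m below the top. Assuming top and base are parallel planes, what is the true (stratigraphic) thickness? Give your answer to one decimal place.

33.8 m

Two edge vectors: Station 7→Station 8 = (-42, -69, 92.3), Station 7→Station 9 = (65, -137, 92.3).
Normal n = (Station 7→Station 8) × (Station 7→Station 9) = (6276.4, 9876.1, 10239).
So ∂z/∂E = −n_x/n_z = −0.61299 and ∂z/∂N = −n_y/n_z = −0.96456.
|∇z| = √(a²+b²) = 1.14286, so dip δ = arctan(1.14286) = 48.81°.
True thickness = vertical thickness × cos δ = 51.4 × cos 48.81° = 33.8 m.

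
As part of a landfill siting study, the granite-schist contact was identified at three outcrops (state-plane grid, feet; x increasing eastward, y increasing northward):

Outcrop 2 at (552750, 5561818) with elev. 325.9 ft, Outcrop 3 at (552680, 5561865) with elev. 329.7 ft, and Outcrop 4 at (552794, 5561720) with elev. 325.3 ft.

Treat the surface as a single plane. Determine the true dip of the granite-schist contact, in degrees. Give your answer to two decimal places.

4.37°

Let the plane be z = a·x + b·y + c.
Outcrop 3−Outcrop 2: −70a + 47b = 3.8;  Outcrop 4−Outcrop 2: 44a − 98b = −0.6.
Solving gives a = −0.07183, b = −0.02613.
Gradient magnitude |∇z| = √(a² + b²) = √(0.00516 + 0.00068) = 0.07643.
True dip = arctan(0.07643) = 4.37°, dipping toward ENE (azimuth ≈ 070°).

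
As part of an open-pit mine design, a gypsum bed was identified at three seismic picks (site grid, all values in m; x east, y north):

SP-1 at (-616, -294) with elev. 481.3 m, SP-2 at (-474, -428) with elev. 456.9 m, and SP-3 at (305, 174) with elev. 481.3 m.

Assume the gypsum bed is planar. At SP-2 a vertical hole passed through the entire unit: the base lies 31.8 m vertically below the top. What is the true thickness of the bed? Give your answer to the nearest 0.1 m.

Let the plane be z = a·x + b·y + c.
SP-2−SP-1: 142a − 134b = −24.4;  SP-3−SP-1: 921a + 468b = 0.
Solving gives a = −0.06014, b = 0.11836.
|∇z| = √(a²+b²) = 0.13276, so dip δ = arctan(0.13276) = 7.56°.
True thickness = vertical thickness × cos δ = 31.8 × cos 7.56° = 31.5 m.

31.5 m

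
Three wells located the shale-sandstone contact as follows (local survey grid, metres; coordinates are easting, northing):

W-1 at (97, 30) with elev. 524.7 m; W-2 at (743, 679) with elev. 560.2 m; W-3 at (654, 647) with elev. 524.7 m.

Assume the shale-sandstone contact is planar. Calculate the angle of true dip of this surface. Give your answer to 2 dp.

38.51°

Two edge vectors: W-1→W-2 = (646, 649, 35.5), W-1→W-3 = (557, 617, 0).
Normal n = (W-1→W-2) × (W-1→W-3) = (-21903.5, 19773.5, 37089).
So ∂z/∂easting = −n_x/n_z = 0.59057 and ∂z/∂northing = −n_y/n_z = −0.53314.
Gradient magnitude |∇z| = √(a² + b²) = √(0.34877 + 0.28423) = 0.79561.
True dip = arctan(0.79561) = 38.51°, dipping toward NW (azimuth ≈ 312°).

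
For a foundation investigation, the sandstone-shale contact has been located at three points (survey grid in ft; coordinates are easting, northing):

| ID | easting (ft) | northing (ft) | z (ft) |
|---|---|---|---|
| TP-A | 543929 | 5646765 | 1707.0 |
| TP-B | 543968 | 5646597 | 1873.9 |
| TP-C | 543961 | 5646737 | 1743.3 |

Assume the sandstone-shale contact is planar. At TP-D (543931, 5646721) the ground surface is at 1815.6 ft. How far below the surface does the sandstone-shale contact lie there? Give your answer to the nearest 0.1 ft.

67.6 ft

Two edge vectors: TP-A→TP-B = (39, -168, 166.9), TP-A→TP-C = (32, -28, 36.3).
Normal n = (TP-A→TP-B) × (TP-A→TP-C) = (-1425.2, 3925.1, 4284).
So ∂z/∂easting = −n_x/n_z = 0.332679739 and ∂z/∂northing = −n_y/n_z = −0.916223156.
Intercept c from TP-A: 1707 − 180954.16 + 5173696.85 = 4994449.69.
At (543931, 5646721): z_contact = 180954.82 − 5173656.54 + 4994449.69 = 1747.98 ft.
Depth below ground = 1815.6 − 1747.98 = 67.6 ft.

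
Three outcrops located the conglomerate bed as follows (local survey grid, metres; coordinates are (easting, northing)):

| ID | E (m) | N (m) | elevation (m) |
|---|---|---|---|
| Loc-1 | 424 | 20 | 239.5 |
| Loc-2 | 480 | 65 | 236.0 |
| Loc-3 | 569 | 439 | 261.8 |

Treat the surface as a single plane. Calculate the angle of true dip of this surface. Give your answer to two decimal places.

10.14°

Two edge vectors: Loc-1→Loc-2 = (56, 45, -3.5), Loc-1→Loc-3 = (145, 419, 22.3).
Normal n = (Loc-1→Loc-2) × (Loc-1→Loc-3) = (2470, -1756.3, 16939).
So ∂z/∂E = −n_x/n_z = −0.14582 and ∂z/∂N = −n_y/n_z = 0.10368.
Gradient magnitude |∇z| = √(a² + b²) = √(0.02126 + 0.01075) = 0.17892.
True dip = arctan(0.17892) = 10.14°, dipping toward SE (azimuth ≈ 125°).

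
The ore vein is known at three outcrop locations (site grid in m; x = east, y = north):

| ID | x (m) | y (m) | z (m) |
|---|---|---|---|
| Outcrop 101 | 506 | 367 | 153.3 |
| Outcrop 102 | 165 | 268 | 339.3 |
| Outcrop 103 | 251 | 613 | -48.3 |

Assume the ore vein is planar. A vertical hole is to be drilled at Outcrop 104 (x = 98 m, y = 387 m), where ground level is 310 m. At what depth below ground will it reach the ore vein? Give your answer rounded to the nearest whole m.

Two edge vectors: Outcrop 101→Outcrop 102 = (-341, -99, 186), Outcrop 101→Outcrop 103 = (-255, 246, -201.6).
Normal n = (Outcrop 101→Outcrop 102) × (Outcrop 101→Outcrop 103) = (-25797.6, -116175.6, -109131).
So ∂z/∂x = −n_x/n_z = −0.23639 and ∂z/∂y = −n_y/n_z = −1.06455.
Intercept c from Outcrop 101: 153.3 + 119.61 + 390.69 = 663.60.
At (98, 387): z_contact = −23.2 − 412.0 + 663.60 = 228.5 m.
Depth below ground = 310 − 228.5 = 82 m.

82 m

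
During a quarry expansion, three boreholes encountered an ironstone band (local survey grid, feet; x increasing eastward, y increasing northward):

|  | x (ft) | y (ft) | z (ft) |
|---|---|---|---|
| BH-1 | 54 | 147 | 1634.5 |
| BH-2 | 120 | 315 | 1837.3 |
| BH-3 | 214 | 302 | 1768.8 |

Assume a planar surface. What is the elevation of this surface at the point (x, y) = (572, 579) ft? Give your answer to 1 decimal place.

1970.4 ft

Two edge vectors: BH-1→BH-2 = (66, 168, 202.8), BH-1→BH-3 = (160, 155, 134.3).
Normal n = (BH-1→BH-2) × (BH-1→BH-3) = (-8871.6, 23584.2, -16650).
So ∂z/∂x = −n_x/n_z = −0.53283 and ∂z/∂y = −n_y/n_z = 1.41647.
Intercept c from BH-1: 1634.5 + 28.77 − 208.22 = 1455.05.
At (572, 579): z = −304.8 + 820.1 + 1455.05 = 1970.4 ft.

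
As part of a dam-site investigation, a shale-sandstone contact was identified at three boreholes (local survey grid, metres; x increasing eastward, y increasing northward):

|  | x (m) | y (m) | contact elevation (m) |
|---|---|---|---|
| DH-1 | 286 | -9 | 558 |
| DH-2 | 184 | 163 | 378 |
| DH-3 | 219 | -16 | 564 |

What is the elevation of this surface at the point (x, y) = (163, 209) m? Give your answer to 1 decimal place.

330.0 m

Two edge vectors: DH-1→DH-2 = (-102, 172, -180), DH-1→DH-3 = (-67, -7, 6).
Normal n = (DH-1→DH-2) × (DH-1→DH-3) = (-228, 12672, 12238).
So ∂z/∂x = −n_x/n_z = 0.01863 and ∂z/∂y = −n_y/n_z = −1.03546.
Intercept c from DH-1: 558 − 5.33 − 9.32 = 543.35.
At (163, 209): z = 3.0 − 216.4 + 543.35 = 330.0 m.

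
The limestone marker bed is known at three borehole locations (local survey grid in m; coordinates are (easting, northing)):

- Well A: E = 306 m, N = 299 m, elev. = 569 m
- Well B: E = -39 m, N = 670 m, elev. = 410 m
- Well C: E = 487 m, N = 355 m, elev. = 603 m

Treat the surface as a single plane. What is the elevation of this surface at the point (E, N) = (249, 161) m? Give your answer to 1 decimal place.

582.0 m

Let the plane be z = a·E + b·N + c.
Well B−Well A: −345a + 371b = −159;  Well C−Well A: 181a + 56b = 34.
Solving gives a = 0.24885, b = −0.19716.
Then c = 569 − a·306 − b·299 = 551.81.
At (249, 161): z = 62.0 − 31.7 + 551.81 = 582.0 m.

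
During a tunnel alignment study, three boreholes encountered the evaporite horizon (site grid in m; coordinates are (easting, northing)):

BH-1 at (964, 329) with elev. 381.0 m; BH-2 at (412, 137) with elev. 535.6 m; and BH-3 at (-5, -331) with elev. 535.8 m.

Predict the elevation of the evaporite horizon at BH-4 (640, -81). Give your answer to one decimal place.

Let the plane be z = a·E + b·N + c.
BH-2−BH-1: −552a − 192b = 154.6;  BH-3−BH-1: −969a − 660b = 154.8.
Solving gives a = −0.40564, b = 0.36101.
Then c = 381 − a·964 − b·329 = 653.27.
At (640, -81): z = −259.6 − 29.2 + 653.27 = 364.4 m.

364.4 m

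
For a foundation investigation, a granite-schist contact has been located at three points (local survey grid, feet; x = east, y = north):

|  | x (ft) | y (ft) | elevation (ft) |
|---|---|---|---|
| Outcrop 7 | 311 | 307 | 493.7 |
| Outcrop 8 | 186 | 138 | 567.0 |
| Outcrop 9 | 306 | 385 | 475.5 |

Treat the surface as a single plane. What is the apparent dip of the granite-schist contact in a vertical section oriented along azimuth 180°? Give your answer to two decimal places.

14.00°

Two edge vectors: Outcrop 7→Outcrop 8 = (-125, -169, 73.3), Outcrop 7→Outcrop 9 = (-5, 78, -18.2).
Normal n = (Outcrop 7→Outcrop 8) × (Outcrop 7→Outcrop 9) = (-2641.6, -2641.5, -10595).
So ∂z/∂x = −n_x/n_z = −0.24933 and ∂z/∂y = −n_y/n_z = −0.24932.
Unit vector along 180° is (sin 180°, cos 180°) = (0.0000, -1.0000).
Slope in that direction = a·(0.0000) + b·(-1.0000) = 0.24932.
Apparent dip = arctan|0.24932| = 14.00° (true dip is 19.4°, so apparent ≤ true as expected).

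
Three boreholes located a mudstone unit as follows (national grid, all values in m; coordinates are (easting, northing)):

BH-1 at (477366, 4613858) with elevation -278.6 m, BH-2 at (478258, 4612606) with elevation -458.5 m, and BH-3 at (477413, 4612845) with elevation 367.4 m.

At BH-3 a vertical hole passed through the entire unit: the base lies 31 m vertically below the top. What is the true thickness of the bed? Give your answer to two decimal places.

Two edge vectors: BH-1→BH-2 = (892, -1252, -179.9), BH-1→BH-3 = (47, -1013, 646).
Normal n = (BH-1→BH-2) × (BH-1→BH-3) = (-991030.7, -584687.3, -844752).
So ∂z/∂E = −n_x/n_z = −1.17316 and ∂z/∂N = −n_y/n_z = −0.69214.
|∇z| = √(a²+b²) = 1.36212, so dip δ = arctan(1.36212) = 53.72°.
True thickness = vertical thickness × cos δ = 31 × cos 53.72° = 18.35 m.

18.35 m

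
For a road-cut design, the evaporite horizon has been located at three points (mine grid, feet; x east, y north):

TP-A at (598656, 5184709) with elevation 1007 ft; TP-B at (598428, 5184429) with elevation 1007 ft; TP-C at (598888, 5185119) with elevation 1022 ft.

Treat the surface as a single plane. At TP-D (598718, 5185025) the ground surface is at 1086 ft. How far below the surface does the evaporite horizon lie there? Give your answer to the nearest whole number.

50 ft

Two edge vectors: TP-A→TP-B = (-228, -280, 0), TP-A→TP-C = (232, 410, 15).
Normal n = (TP-A→TP-B) × (TP-A→TP-C) = (-4200, 3420, -28520).
So ∂z/∂x = −n_x/n_z = −0.14726508 and ∂z/∂y = −n_y/n_z = 0.11991585.
Intercept c from TP-A: 1007 + 88161.12 − 621728.78 = −532560.66.
At (598718, 5185025): z_contact = −88170.3 + 621766.7 − 532560.66 = 1035.8 ft.
Depth below ground = 1086 − 1035.8 = 50 ft.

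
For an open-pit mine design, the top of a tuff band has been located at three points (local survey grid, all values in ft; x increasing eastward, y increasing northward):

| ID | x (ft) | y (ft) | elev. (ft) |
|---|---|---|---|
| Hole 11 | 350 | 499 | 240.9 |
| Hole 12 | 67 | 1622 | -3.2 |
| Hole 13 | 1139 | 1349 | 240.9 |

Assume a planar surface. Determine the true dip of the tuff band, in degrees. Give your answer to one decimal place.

Let the plane be z = a·x + b·y + c.
Hole 12−Hole 11: −283a + 1123b = −244.1;  Hole 13−Hole 11: 789a + 850b = 0.
Solving gives a = 0.18417, b = −0.17095.
Gradient magnitude |∇z| = √(a² + b²) = √(0.03392 + 0.02922) = 0.25128.
True dip = arctan(0.25128) = 14.1°, dipping toward NW (azimuth ≈ 313°).

14.1°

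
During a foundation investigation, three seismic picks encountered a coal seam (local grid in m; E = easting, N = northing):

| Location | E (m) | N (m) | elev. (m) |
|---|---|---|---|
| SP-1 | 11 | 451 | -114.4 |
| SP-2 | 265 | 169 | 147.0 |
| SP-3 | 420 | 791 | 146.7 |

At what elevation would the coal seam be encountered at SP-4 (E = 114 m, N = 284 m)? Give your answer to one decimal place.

2.2 m

Let the plane be z = a·E + b·N + c.
SP-2−SP-1: 254a − 282b = 261.4;  SP-3−SP-1: 409a + 340b = 261.1.
Solving gives a = 0.80569, b = −0.20126.
Then c = -114.4 − a·11 − b·451 = −32.50.
At (114, 284): z = 91.8 − 57.2 − 32.50 = 2.2 m.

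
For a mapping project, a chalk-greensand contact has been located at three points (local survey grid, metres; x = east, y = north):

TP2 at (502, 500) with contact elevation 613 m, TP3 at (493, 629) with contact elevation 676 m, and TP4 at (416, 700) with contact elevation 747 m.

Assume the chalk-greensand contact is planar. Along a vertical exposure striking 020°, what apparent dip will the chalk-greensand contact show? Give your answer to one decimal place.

14.2°

Two edge vectors: TP2→TP3 = (-9, 129, 63), TP2→TP4 = (-86, 200, 134).
Normal n = (TP2→TP3) × (TP2→TP4) = (4686, -4212, 9294).
So ∂z/∂x = −n_x/n_z = −0.50420 and ∂z/∂y = −n_y/n_z = 0.45320.
Unit vector along 020° is (sin 20°, cos 20°) = (0.3420, 0.9397).
Slope in that direction = a·(0.3420) + b·(0.9397) = 0.25342.
Apparent dip = arctan|0.25342| = 14.2° (true dip is 34.1°, so apparent ≤ true as expected).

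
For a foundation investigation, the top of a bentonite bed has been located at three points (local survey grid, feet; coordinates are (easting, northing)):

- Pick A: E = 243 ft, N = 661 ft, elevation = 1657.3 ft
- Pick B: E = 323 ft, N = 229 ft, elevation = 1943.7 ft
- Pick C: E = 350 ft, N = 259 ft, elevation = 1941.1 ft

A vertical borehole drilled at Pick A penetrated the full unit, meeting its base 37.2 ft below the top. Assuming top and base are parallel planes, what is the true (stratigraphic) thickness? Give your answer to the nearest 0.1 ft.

29.4 ft

Let the plane be z = a·E + b·N + c.
Pick B−Pick A: 80a − 432b = 286.4;  Pick C−Pick A: 107a − 402b = 283.8.
Solving gives a = 0.53106, b = −0.56462.
|∇z| = √(a²+b²) = 0.77512, so dip δ = arctan(0.77512) = 37.78°.
True thickness = vertical thickness × cos δ = 37.2 × cos 37.78° = 29.4 ft.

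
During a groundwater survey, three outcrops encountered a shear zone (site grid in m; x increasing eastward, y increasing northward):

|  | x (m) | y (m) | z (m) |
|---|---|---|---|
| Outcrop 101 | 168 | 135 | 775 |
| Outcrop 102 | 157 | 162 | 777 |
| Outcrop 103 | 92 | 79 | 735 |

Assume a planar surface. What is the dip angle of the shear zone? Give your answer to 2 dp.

Two edge vectors: Outcrop 101→Outcrop 102 = (-11, 27, 2), Outcrop 101→Outcrop 103 = (-76, -56, -40).
Normal n = (Outcrop 101→Outcrop 102) × (Outcrop 101→Outcrop 103) = (-968, -592, 2668).
So ∂z/∂x = −n_x/n_z = 0.36282 and ∂z/∂y = −n_y/n_z = 0.22189.
Gradient magnitude |∇z| = √(a² + b²) = √(0.13164 + 0.04923) = 0.42529.
True dip = arctan(0.42529) = 23.04°, dipping toward WSW (azimuth ≈ 239°).

23.04°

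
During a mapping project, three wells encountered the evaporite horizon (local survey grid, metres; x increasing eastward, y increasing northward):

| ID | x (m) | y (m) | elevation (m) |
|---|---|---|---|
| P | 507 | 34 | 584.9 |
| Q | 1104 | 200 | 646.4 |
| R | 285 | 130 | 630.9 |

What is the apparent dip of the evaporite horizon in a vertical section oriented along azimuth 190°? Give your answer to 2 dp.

Let the plane be z = a·x + b·y + c.
Q−P: 597a + 166b = 61.5;  R−P: −222a + 96b = 46.
Solving gives a = −0.01839, b = 0.43663.
Unit vector along 190° is (sin 190°, cos 190°) = (-0.1736, -0.9848).
Slope in that direction = a·(-0.1736) + b·(-0.9848) = −0.42680.
Apparent dip = arctan|0.42680| = 23.11° (true dip is 23.6°, so apparent ≤ true as expected).

23.11°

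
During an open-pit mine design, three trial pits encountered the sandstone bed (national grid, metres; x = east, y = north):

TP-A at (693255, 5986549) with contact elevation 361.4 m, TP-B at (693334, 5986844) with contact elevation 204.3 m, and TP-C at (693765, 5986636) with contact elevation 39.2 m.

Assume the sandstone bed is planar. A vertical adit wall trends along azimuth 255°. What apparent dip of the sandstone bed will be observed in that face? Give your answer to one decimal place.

32.9°

Let the plane be z = a·x + b·y + c.
TP-B−TP-A: 79a + 295b = −157.1;  TP-C−TP-A: 510a + 87b = −322.2.
Solving gives a = −0.56681, b = −0.38075.
Unit vector along 255° is (sin 255°, cos 255°) = (-0.9659, -0.2588).
Slope in that direction = a·(-0.9659) + b·(-0.2588) = 0.64605.
Apparent dip = arctan|0.64605| = 32.9° (true dip is 34.3°, so apparent ≤ true as expected).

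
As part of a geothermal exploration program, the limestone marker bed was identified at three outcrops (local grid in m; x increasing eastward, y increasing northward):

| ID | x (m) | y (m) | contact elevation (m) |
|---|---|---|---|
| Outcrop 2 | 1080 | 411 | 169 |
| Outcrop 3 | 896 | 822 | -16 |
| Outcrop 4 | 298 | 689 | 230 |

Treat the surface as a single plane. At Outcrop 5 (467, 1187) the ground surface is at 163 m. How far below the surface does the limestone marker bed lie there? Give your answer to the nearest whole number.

Two edge vectors: Outcrop 2→Outcrop 3 = (-184, 411, -185), Outcrop 2→Outcrop 4 = (-782, 278, 61).
Normal n = (Outcrop 2→Outcrop 3) × (Outcrop 2→Outcrop 4) = (76501, 155894, 270250).
So ∂z/∂x = −n_x/n_z = −0.28307 and ∂z/∂y = −n_y/n_z = −0.57685.
Intercept c from Outcrop 2: 169 + 305.72 + 237.09 = 711.81.
At (467, 1187): z_contact = −132.2 − 684.7 + 711.81 = -105.1 m.
Depth below ground = 163 − (-105.1) = 268 m.

268 m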